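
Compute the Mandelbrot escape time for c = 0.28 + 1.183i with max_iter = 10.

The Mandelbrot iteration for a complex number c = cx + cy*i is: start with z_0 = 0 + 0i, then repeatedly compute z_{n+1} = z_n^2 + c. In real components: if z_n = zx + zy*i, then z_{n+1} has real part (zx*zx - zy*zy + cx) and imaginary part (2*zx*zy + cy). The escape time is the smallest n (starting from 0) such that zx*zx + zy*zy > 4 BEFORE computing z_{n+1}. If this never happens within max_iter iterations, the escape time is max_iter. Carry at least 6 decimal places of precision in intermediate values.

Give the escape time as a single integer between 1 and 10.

Answer: 2

Derivation:
z_0 = 0 + 0i, c = 0.2800 + 1.1830i
Iter 1: z = 0.2800 + 1.1830i, |z|^2 = 1.4779
Iter 2: z = -1.0411 + 1.8455i, |z|^2 = 4.4897
Escaped at iteration 2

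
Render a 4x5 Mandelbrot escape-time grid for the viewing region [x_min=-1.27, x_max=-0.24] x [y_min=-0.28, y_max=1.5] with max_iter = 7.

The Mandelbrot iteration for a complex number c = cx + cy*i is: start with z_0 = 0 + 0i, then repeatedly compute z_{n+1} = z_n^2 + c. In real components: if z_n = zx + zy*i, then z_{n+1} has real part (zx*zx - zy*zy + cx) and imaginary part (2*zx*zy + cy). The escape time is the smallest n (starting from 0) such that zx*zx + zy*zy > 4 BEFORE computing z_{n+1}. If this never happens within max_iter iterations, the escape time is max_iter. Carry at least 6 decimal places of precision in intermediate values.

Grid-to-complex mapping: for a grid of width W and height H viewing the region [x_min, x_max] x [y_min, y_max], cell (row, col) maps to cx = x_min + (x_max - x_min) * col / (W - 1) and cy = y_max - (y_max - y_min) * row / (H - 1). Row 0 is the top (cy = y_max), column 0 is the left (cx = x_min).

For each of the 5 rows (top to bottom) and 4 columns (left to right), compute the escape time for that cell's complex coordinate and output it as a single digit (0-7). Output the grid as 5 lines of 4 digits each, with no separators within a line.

(row=0, col=0): c = -1.2700 + 1.5000i → escape time 2
(row=0, col=1): c = -0.9267 + 1.5000i → escape time 2
(row=0, col=2): c = -0.5833 + 1.5000i → escape time 2
(row=0, col=3): c = -0.2400 + 1.5000i → escape time 2
(row=1, col=0): c = -1.2700 + 1.0550i → escape time 3
(row=1, col=1): c = -0.9267 + 1.0550i → escape time 3
(row=1, col=2): c = -0.5833 + 1.0550i → escape time 4
(row=1, col=3): c = -0.2400 + 1.0550i → escape time 6
(row=2, col=0): c = -1.2700 + 0.6100i → escape time 3
(row=2, col=1): c = -0.9267 + 0.6100i → escape time 5
(row=2, col=2): c = -0.5833 + 0.6100i → escape time 7
(row=2, col=3): c = -0.2400 + 0.6100i → escape time 7
(row=3, col=0): c = -1.2700 + 0.1650i → escape time 7
(row=3, col=1): c = -0.9267 + 0.1650i → escape time 7
(row=3, col=2): c = -0.5833 + 0.1650i → escape time 7
(row=3, col=3): c = -0.2400 + 0.1650i → escape time 7
(row=4, col=0): c = -1.2700 + -0.2800i → escape time 7
(row=4, col=1): c = -0.9267 + -0.2800i → escape time 7
(row=4, col=2): c = -0.5833 + -0.2800i → escape time 7
(row=4, col=3): c = -0.2400 + -0.2800i → escape time 7

Answer: 2222
3346
3577
7777
7777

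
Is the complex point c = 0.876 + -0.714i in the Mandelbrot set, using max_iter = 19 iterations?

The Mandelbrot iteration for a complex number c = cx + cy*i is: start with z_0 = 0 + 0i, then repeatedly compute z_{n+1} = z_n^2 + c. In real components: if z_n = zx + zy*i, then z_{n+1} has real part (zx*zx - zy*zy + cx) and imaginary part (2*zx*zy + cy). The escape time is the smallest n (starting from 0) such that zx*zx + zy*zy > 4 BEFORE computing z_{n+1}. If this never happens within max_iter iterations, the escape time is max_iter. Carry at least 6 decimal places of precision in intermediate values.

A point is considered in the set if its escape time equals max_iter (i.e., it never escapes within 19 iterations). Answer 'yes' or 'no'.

Answer: no

Derivation:
z_0 = 0 + 0i, c = 0.8760 + -0.7140i
Iter 1: z = 0.8760 + -0.7140i, |z|^2 = 1.2772
Iter 2: z = 1.1336 + -1.9649i, |z|^2 = 5.1459
Escaped at iteration 2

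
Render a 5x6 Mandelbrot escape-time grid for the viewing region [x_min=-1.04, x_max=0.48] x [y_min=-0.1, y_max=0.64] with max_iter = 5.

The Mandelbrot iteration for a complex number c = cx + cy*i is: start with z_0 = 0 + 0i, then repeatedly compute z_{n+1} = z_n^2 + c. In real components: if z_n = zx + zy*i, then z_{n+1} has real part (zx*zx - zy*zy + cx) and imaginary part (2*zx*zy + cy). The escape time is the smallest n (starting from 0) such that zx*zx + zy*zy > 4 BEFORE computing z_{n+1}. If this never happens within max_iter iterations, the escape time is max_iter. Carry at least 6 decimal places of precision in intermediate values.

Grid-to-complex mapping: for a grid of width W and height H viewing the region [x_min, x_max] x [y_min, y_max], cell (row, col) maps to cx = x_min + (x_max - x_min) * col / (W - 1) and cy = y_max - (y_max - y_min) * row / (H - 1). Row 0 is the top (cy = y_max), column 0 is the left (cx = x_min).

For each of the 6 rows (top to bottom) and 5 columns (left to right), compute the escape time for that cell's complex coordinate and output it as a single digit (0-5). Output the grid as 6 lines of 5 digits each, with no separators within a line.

(row=0, col=0): c = -1.0400 + 0.6400i → escape time 4
(row=0, col=1): c = -0.6600 + 0.6400i → escape time 5
(row=0, col=2): c = -0.2800 + 0.6400i → escape time 5
(row=0, col=3): c = 0.1000 + 0.6400i → escape time 5
(row=0, col=4): c = 0.4800 + 0.6400i → escape time 4
(row=1, col=0): c = -1.0400 + 0.4920i → escape time 5
(row=1, col=1): c = -0.6600 + 0.4920i → escape time 5
(row=1, col=2): c = -0.2800 + 0.4920i → escape time 5
(row=1, col=3): c = 0.1000 + 0.4920i → escape time 5
(row=1, col=4): c = 0.4800 + 0.4920i → escape time 5
(row=2, col=0): c = -1.0400 + 0.3440i → escape time 5
(row=2, col=1): c = -0.6600 + 0.3440i → escape time 5
(row=2, col=2): c = -0.2800 + 0.3440i → escape time 5
(row=2, col=3): c = 0.1000 + 0.3440i → escape time 5
(row=2, col=4): c = 0.4800 + 0.3440i → escape time 5
(row=3, col=0): c = -1.0400 + 0.1960i → escape time 5
(row=3, col=1): c = -0.6600 + 0.1960i → escape time 5
(row=3, col=2): c = -0.2800 + 0.1960i → escape time 5
(row=3, col=3): c = 0.1000 + 0.1960i → escape time 5
(row=3, col=4): c = 0.4800 + 0.1960i → escape time 5
(row=4, col=0): c = -1.0400 + 0.0480i → escape time 5
(row=4, col=1): c = -0.6600 + 0.0480i → escape time 5
(row=4, col=2): c = -0.2800 + 0.0480i → escape time 5
(row=4, col=3): c = 0.1000 + 0.0480i → escape time 5
(row=4, col=4): c = 0.4800 + 0.0480i → escape time 5
(row=5, col=0): c = -1.0400 + -0.1000i → escape time 5
(row=5, col=1): c = -0.6600 + -0.1000i → escape time 5
(row=5, col=2): c = -0.2800 + -0.1000i → escape time 5
(row=5, col=3): c = 0.1000 + -0.1000i → escape time 5
(row=5, col=4): c = 0.4800 + -0.1000i → escape time 5

Answer: 45554
55555
55555
55555
55555
55555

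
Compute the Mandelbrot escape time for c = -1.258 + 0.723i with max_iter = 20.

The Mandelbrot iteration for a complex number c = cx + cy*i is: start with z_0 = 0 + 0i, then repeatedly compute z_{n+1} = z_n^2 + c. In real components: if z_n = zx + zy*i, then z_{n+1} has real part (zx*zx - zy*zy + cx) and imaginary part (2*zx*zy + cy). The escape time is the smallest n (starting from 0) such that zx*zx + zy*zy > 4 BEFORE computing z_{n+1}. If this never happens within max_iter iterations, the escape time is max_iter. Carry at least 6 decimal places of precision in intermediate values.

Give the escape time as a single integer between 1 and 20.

z_0 = 0 + 0i, c = -1.2580 + 0.7230i
Iter 1: z = -1.2580 + 0.7230i, |z|^2 = 2.1053
Iter 2: z = -0.1982 + -1.0961i, |z|^2 = 1.2406
Iter 3: z = -2.4201 + 1.1574i, |z|^2 = 7.1964
Escaped at iteration 3

Answer: 3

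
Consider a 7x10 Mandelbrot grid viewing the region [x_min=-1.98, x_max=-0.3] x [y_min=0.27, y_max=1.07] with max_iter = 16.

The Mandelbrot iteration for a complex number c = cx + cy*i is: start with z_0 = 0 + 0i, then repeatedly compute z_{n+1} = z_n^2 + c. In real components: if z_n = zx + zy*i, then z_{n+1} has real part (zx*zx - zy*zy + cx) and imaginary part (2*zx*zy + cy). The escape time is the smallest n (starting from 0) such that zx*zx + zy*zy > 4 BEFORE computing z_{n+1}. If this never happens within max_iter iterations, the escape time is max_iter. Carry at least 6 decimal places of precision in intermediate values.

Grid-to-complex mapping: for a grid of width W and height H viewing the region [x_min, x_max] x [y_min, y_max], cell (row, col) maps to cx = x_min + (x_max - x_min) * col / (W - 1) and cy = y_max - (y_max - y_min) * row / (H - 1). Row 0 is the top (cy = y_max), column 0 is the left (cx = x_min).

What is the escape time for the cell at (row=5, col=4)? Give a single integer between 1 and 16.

z_0 = 0 + 0i, c = -0.8600 + 0.6256i
Iter 1: z = -0.8600 + 0.6256i, |z|^2 = 1.1309
Iter 2: z = -0.5117 + -0.4504i, |z|^2 = 0.4647
Iter 3: z = -0.8010 + 1.0865i, |z|^2 = 1.8221
Iter 4: z = -1.3989 + -1.1150i, |z|^2 = 3.2003
Iter 5: z = -0.1464 + 3.7452i, |z|^2 = 14.0482
Escaped at iteration 5

Answer: 5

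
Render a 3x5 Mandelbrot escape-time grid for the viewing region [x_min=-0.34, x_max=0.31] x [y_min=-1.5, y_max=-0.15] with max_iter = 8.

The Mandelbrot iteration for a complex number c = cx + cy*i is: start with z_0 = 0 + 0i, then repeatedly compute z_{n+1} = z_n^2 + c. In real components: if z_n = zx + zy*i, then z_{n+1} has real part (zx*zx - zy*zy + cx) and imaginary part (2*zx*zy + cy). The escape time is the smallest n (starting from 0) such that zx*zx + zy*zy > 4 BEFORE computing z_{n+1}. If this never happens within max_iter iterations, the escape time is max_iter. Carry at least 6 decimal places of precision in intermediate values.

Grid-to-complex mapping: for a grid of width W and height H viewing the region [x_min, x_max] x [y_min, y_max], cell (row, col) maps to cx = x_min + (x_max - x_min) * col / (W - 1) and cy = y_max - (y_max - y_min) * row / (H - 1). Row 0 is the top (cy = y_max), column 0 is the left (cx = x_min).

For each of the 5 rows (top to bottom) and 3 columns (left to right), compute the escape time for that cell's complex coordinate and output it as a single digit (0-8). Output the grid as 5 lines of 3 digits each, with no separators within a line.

(row=0, col=0): c = -0.3400 + -0.1500i → escape time 8
(row=0, col=1): c = -0.0150 + -0.1500i → escape time 8
(row=0, col=2): c = 0.3100 + -0.1500i → escape time 8
(row=1, col=0): c = -0.3400 + -0.4875i → escape time 8
(row=1, col=1): c = -0.0150 + -0.4875i → escape time 8
(row=1, col=2): c = 0.3100 + -0.4875i → escape time 8
(row=2, col=0): c = -0.3400 + -0.8250i → escape time 7
(row=2, col=1): c = -0.0150 + -0.8250i → escape time 8
(row=2, col=2): c = 0.3100 + -0.8250i → escape time 4
(row=3, col=0): c = -0.3400 + -1.1625i → escape time 3
(row=3, col=1): c = -0.0150 + -1.1625i → escape time 3
(row=3, col=2): c = 0.3100 + -1.1625i → escape time 2
(row=4, col=0): c = -0.3400 + -1.5000i → escape time 2
(row=4, col=1): c = -0.0150 + -1.5000i → escape time 2
(row=4, col=2): c = 0.3100 + -1.5000i → escape time 2

Answer: 888
888
784
332
222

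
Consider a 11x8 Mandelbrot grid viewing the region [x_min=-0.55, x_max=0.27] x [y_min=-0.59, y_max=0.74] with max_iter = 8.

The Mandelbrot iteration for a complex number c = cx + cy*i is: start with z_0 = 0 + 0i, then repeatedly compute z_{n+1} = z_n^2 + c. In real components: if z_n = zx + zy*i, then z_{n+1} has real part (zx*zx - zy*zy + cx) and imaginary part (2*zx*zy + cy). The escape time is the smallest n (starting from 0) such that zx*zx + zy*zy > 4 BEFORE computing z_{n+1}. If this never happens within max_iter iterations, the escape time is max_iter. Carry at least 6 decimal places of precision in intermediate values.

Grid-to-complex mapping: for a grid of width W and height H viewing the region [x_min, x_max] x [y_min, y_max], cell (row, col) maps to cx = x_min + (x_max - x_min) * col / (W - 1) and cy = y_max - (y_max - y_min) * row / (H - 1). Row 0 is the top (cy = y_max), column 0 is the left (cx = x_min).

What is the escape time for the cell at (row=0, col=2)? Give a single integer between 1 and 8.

Answer: 7

Derivation:
z_0 = 0 + 0i, c = -0.3860 + 0.7400i
Iter 1: z = -0.3860 + 0.7400i, |z|^2 = 0.6966
Iter 2: z = -0.7846 + 0.1687i, |z|^2 = 0.6441
Iter 3: z = 0.2011 + 0.4752i, |z|^2 = 0.2663
Iter 4: z = -0.5714 + 0.9312i, |z|^2 = 1.1936
Iter 5: z = -0.9266 + -0.3242i, |z|^2 = 0.9637
Iter 6: z = 0.3675 + 1.3407i, |z|^2 = 1.9326
Iter 7: z = -2.0484 + 1.7254i, |z|^2 = 7.1733
Escaped at iteration 7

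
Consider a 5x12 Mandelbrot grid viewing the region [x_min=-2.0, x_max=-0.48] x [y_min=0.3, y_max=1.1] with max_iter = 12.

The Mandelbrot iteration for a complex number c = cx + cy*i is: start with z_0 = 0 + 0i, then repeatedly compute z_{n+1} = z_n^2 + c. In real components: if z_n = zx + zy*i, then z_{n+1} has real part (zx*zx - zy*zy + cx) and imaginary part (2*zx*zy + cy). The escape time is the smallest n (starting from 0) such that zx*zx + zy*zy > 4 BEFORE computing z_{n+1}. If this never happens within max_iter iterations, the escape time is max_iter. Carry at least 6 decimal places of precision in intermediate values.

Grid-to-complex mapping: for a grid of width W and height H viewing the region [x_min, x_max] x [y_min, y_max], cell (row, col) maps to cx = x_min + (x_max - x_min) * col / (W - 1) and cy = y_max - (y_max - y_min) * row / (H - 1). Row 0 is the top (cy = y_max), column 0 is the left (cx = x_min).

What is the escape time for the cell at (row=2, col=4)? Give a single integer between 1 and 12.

Answer: 4

Derivation:
z_0 = 0 + 0i, c = -0.4800 + 0.9545i
Iter 1: z = -0.4800 + 0.9545i, |z|^2 = 1.1416
Iter 2: z = -1.1608 + 0.0382i, |z|^2 = 1.3488
Iter 3: z = 0.8659 + 0.8659i, |z|^2 = 1.4996
Iter 4: z = -0.4800 + 2.4541i, |z|^2 = 6.2531
Escaped at iteration 4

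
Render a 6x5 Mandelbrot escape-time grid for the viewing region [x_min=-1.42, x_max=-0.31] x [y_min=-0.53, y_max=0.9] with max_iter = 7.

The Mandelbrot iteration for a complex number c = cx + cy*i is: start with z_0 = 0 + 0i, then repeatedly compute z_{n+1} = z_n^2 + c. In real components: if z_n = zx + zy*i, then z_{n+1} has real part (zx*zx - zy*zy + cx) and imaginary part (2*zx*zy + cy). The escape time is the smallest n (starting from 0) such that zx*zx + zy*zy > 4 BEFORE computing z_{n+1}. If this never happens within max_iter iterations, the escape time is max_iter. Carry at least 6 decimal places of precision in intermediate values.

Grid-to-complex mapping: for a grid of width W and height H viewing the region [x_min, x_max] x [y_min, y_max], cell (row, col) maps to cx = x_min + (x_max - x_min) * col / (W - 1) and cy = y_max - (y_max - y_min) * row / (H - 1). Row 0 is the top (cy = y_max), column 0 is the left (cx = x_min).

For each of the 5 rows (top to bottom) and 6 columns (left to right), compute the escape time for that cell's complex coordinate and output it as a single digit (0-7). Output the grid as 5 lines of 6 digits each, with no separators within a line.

Answer: 333446
345677
677777
777777
345677

Derivation:
(row=0, col=0): c = -1.4200 + 0.9000i → escape time 3
(row=0, col=1): c = -1.1980 + 0.9000i → escape time 3
(row=0, col=2): c = -0.9760 + 0.9000i → escape time 3
(row=0, col=3): c = -0.7540 + 0.9000i → escape time 4
(row=0, col=4): c = -0.5320 + 0.9000i → escape time 4
(row=0, col=5): c = -0.3100 + 0.9000i → escape time 6
(row=1, col=0): c = -1.4200 + 0.5425i → escape time 3
(row=1, col=1): c = -1.1980 + 0.5425i → escape time 4
(row=1, col=2): c = -0.9760 + 0.5425i → escape time 5
(row=1, col=3): c = -0.7540 + 0.5425i → escape time 6
(row=1, col=4): c = -0.5320 + 0.5425i → escape time 7
(row=1, col=5): c = -0.3100 + 0.5425i → escape time 7
(row=2, col=0): c = -1.4200 + 0.1850i → escape time 6
(row=2, col=1): c = -1.1980 + 0.1850i → escape time 7
(row=2, col=2): c = -0.9760 + 0.1850i → escape time 7
(row=2, col=3): c = -0.7540 + 0.1850i → escape time 7
(row=2, col=4): c = -0.5320 + 0.1850i → escape time 7
(row=2, col=5): c = -0.3100 + 0.1850i → escape time 7
(row=3, col=0): c = -1.4200 + -0.1725i → escape time 7
(row=3, col=1): c = -1.1980 + -0.1725i → escape time 7
(row=3, col=2): c = -0.9760 + -0.1725i → escape time 7
(row=3, col=3): c = -0.7540 + -0.1725i → escape time 7
(row=3, col=4): c = -0.5320 + -0.1725i → escape time 7
(row=3, col=5): c = -0.3100 + -0.1725i → escape time 7
(row=4, col=0): c = -1.4200 + -0.5300i → escape time 3
(row=4, col=1): c = -1.1980 + -0.5300i → escape time 4
(row=4, col=2): c = -0.9760 + -0.5300i → escape time 5
(row=4, col=3): c = -0.7540 + -0.5300i → escape time 6
(row=4, col=4): c = -0.5320 + -0.5300i → escape time 7
(row=4, col=5): c = -0.3100 + -0.5300i → escape time 7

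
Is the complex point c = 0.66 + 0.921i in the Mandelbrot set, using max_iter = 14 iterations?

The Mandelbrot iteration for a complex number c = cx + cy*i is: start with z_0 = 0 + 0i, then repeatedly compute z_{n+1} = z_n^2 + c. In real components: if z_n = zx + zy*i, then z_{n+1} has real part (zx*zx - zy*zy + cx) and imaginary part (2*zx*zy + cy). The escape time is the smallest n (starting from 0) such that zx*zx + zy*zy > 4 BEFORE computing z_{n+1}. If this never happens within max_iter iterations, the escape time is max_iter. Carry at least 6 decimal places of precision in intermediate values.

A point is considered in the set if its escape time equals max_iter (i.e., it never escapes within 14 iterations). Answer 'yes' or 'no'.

z_0 = 0 + 0i, c = 0.6600 + 0.9210i
Iter 1: z = 0.6600 + 0.9210i, |z|^2 = 1.2838
Iter 2: z = 0.2474 + 2.1367i, |z|^2 = 4.6268
Escaped at iteration 2

Answer: no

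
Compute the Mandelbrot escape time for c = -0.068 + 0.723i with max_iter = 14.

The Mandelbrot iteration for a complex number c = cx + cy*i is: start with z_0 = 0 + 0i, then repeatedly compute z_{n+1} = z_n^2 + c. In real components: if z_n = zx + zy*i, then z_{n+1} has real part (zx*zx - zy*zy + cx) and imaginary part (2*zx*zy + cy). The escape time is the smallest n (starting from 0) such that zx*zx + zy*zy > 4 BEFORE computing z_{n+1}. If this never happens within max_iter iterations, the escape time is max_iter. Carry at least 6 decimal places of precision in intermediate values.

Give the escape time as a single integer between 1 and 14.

Answer: 14

Derivation:
z_0 = 0 + 0i, c = -0.0680 + 0.7230i
Iter 1: z = -0.0680 + 0.7230i, |z|^2 = 0.5274
Iter 2: z = -0.5861 + 0.6247i, |z|^2 = 0.7337
Iter 3: z = -0.1147 + -0.0092i, |z|^2 = 0.0132
Iter 4: z = -0.0549 + 0.7251i, |z|^2 = 0.5288
Iter 5: z = -0.5908 + 0.6433i, |z|^2 = 0.7629
Iter 6: z = -0.1329 + -0.0371i, |z|^2 = 0.0190
Iter 7: z = -0.0517 + 0.7329i, |z|^2 = 0.5398
Iter 8: z = -0.6024 + 0.6472i, |z|^2 = 0.7818
Iter 9: z = -0.1239 + -0.0568i, |z|^2 = 0.0186
Iter 10: z = -0.0559 + 0.7371i, |z|^2 = 0.5464
Iter 11: z = -0.6081 + 0.6407i, |z|^2 = 0.7803
Iter 12: z = -0.1086 + -0.0562i, |z|^2 = 0.0150
Iter 13: z = -0.0594 + 0.7352i, |z|^2 = 0.5441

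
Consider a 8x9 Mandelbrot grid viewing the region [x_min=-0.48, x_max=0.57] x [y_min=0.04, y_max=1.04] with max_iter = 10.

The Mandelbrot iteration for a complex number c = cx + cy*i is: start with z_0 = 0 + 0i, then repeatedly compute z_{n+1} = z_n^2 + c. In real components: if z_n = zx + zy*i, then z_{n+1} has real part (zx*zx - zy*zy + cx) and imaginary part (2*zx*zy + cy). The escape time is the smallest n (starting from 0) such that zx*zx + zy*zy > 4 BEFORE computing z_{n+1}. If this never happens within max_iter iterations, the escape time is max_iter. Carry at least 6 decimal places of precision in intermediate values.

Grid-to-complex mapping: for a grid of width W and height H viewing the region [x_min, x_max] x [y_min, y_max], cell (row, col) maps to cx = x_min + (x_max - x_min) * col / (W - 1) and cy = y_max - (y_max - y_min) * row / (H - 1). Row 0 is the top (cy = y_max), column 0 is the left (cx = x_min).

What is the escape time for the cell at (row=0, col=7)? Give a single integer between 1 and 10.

Answer: 2

Derivation:
z_0 = 0 + 0i, c = 0.5700 + 1.0400i
Iter 1: z = 0.5700 + 1.0400i, |z|^2 = 1.4065
Iter 2: z = -0.1867 + 2.2256i, |z|^2 = 4.9882
Escaped at iteration 2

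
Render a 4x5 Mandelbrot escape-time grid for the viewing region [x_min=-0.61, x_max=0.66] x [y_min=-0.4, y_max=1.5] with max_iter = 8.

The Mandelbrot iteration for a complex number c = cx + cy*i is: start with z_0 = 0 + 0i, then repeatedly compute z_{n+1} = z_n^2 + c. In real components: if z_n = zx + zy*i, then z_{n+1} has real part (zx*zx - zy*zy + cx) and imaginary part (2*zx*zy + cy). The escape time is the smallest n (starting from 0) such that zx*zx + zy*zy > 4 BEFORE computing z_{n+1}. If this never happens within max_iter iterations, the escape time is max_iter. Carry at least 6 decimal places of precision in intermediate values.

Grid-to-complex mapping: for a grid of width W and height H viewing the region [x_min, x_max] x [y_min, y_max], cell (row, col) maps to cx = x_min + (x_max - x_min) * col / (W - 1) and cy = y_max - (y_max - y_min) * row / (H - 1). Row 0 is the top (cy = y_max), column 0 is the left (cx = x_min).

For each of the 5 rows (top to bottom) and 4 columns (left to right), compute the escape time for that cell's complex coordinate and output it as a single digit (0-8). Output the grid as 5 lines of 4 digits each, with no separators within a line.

Answer: 2222
4842
8883
8884
8883

Derivation:
(row=0, col=0): c = -0.6100 + 1.5000i → escape time 2
(row=0, col=1): c = -0.1867 + 1.5000i → escape time 2
(row=0, col=2): c = 0.2367 + 1.5000i → escape time 2
(row=0, col=3): c = 0.6600 + 1.5000i → escape time 2
(row=1, col=0): c = -0.6100 + 1.0250i → escape time 4
(row=1, col=1): c = -0.1867 + 1.0250i → escape time 8
(row=1, col=2): c = 0.2367 + 1.0250i → escape time 4
(row=1, col=3): c = 0.6600 + 1.0250i → escape time 2
(row=2, col=0): c = -0.6100 + 0.5500i → escape time 8
(row=2, col=1): c = -0.1867 + 0.5500i → escape time 8
(row=2, col=2): c = 0.2367 + 0.5500i → escape time 8
(row=2, col=3): c = 0.6600 + 0.5500i → escape time 3
(row=3, col=0): c = -0.6100 + 0.0750i → escape time 8
(row=3, col=1): c = -0.1867 + 0.0750i → escape time 8
(row=3, col=2): c = 0.2367 + 0.0750i → escape time 8
(row=3, col=3): c = 0.6600 + 0.0750i → escape time 4
(row=4, col=0): c = -0.6100 + -0.4000i → escape time 8
(row=4, col=1): c = -0.1867 + -0.4000i → escape time 8
(row=4, col=2): c = 0.2367 + -0.4000i → escape time 8
(row=4, col=3): c = 0.6600 + -0.4000i → escape time 3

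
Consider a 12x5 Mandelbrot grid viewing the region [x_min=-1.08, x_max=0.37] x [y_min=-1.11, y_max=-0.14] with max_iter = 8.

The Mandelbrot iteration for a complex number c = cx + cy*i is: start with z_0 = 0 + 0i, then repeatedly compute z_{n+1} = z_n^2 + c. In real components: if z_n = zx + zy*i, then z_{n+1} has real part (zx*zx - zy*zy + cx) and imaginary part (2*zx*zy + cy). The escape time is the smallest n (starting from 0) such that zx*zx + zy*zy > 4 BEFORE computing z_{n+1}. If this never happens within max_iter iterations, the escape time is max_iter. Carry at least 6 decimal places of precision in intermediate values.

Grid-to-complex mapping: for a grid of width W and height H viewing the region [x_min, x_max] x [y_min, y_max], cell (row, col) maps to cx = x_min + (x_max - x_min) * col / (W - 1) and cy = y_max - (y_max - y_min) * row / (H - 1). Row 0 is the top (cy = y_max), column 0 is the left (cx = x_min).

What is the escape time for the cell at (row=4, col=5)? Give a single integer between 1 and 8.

z_0 = 0 + 0i, c = -0.4209 + -1.1100i
Iter 1: z = -0.4209 + -1.1100i, |z|^2 = 1.4093
Iter 2: z = -1.4758 + -0.1756i, |z|^2 = 2.2089
Iter 3: z = 1.7264 + -0.5917i, |z|^2 = 3.3305
Iter 4: z = 2.2093 + -3.1531i, |z|^2 = 14.8233
Escaped at iteration 4

Answer: 4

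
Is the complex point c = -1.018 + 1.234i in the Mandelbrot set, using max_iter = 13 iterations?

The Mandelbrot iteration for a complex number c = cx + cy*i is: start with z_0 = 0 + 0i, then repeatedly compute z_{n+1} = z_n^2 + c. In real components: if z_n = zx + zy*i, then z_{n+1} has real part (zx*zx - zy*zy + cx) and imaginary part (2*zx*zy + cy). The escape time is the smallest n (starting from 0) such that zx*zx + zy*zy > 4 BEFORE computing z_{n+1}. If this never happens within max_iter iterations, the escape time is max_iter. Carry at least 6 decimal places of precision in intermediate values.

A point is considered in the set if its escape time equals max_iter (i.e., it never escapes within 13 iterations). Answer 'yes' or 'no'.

z_0 = 0 + 0i, c = -1.0180 + 1.2340i
Iter 1: z = -1.0180 + 1.2340i, |z|^2 = 2.5591
Iter 2: z = -1.5044 + -1.2784i, |z|^2 = 3.8977
Iter 3: z = -0.3891 + 5.0806i, |z|^2 = 25.9639
Escaped at iteration 3

Answer: no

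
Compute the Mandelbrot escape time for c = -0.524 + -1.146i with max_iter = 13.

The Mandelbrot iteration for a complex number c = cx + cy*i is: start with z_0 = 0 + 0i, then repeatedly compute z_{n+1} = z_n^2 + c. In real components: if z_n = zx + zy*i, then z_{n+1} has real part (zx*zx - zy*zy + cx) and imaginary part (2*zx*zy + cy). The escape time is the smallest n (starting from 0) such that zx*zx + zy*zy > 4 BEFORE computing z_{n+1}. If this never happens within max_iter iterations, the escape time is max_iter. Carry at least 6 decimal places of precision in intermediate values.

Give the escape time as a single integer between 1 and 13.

Answer: 3

Derivation:
z_0 = 0 + 0i, c = -0.5240 + -1.1460i
Iter 1: z = -0.5240 + -1.1460i, |z|^2 = 1.5879
Iter 2: z = -1.5627 + 0.0550i, |z|^2 = 2.4452
Iter 3: z = 1.9151 + -1.3179i, |z|^2 = 5.4047
Escaped at iteration 3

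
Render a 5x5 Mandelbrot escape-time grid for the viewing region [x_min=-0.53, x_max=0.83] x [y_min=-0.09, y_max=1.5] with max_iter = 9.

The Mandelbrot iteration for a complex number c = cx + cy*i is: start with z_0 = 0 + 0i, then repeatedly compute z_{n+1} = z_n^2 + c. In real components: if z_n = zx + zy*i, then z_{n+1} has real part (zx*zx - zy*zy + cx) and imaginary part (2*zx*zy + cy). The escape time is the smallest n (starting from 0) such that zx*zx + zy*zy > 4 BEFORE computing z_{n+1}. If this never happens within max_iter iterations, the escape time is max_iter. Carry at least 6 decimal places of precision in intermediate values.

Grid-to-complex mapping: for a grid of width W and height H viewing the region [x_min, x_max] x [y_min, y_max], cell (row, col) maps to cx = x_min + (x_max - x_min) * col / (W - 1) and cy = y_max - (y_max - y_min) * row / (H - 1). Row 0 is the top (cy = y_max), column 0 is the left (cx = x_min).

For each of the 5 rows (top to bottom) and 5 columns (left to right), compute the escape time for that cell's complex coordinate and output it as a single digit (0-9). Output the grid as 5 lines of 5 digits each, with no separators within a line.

(row=0, col=0): c = -0.5300 + 1.5000i → escape time 2
(row=0, col=1): c = -0.1900 + 1.5000i → escape time 2
(row=0, col=2): c = 0.1500 + 1.5000i → escape time 2
(row=0, col=3): c = 0.4900 + 1.5000i → escape time 2
(row=0, col=4): c = 0.8300 + 1.5000i → escape time 2
(row=1, col=0): c = -0.5300 + 1.1025i → escape time 3
(row=1, col=1): c = -0.1900 + 1.1025i → escape time 9
(row=1, col=2): c = 0.1500 + 1.1025i → escape time 3
(row=1, col=3): c = 0.4900 + 1.1025i → escape time 2
(row=1, col=4): c = 0.8300 + 1.1025i → escape time 2
(row=2, col=0): c = -0.5300 + 0.7050i → escape time 9
(row=2, col=1): c = -0.1900 + 0.7050i → escape time 9
(row=2, col=2): c = 0.1500 + 0.7050i → escape time 7
(row=2, col=3): c = 0.4900 + 0.7050i → escape time 4
(row=2, col=4): c = 0.8300 + 0.7050i → escape time 2
(row=3, col=0): c = -0.5300 + 0.3075i → escape time 9
(row=3, col=1): c = -0.1900 + 0.3075i → escape time 9
(row=3, col=2): c = 0.1500 + 0.3075i → escape time 9
(row=3, col=3): c = 0.4900 + 0.3075i → escape time 6
(row=3, col=4): c = 0.8300 + 0.3075i → escape time 3
(row=4, col=0): c = -0.5300 + -0.0900i → escape time 9
(row=4, col=1): c = -0.1900 + -0.0900i → escape time 9
(row=4, col=2): c = 0.1500 + -0.0900i → escape time 9
(row=4, col=3): c = 0.4900 + -0.0900i → escape time 5
(row=4, col=4): c = 0.8300 + -0.0900i → escape time 3

Answer: 22222
39322
99742
99963
99953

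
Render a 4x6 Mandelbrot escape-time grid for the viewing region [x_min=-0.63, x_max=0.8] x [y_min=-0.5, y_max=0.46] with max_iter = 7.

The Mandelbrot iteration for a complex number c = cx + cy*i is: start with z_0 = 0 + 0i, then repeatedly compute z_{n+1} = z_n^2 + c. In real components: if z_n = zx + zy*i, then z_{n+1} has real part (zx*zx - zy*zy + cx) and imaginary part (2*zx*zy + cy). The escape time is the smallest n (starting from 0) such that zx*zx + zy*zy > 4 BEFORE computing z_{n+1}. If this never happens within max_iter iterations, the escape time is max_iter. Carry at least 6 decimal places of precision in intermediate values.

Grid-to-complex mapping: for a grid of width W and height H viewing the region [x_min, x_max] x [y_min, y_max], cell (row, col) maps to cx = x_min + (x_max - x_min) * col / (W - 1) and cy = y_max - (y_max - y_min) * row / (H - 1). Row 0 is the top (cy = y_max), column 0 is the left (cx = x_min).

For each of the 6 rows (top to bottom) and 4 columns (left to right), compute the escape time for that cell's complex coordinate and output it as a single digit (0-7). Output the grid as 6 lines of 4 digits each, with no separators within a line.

Answer: 7773
7773
7773
7773
7773
7773

Derivation:
(row=0, col=0): c = -0.6300 + 0.4600i → escape time 7
(row=0, col=1): c = -0.1533 + 0.4600i → escape time 7
(row=0, col=2): c = 0.3233 + 0.4600i → escape time 7
(row=0, col=3): c = 0.8000 + 0.4600i → escape time 3
(row=1, col=0): c = -0.6300 + 0.2680i → escape time 7
(row=1, col=1): c = -0.1533 + 0.2680i → escape time 7
(row=1, col=2): c = 0.3233 + 0.2680i → escape time 7
(row=1, col=3): c = 0.8000 + 0.2680i → escape time 3
(row=2, col=0): c = -0.6300 + 0.0760i → escape time 7
(row=2, col=1): c = -0.1533 + 0.0760i → escape time 7
(row=2, col=2): c = 0.3233 + 0.0760i → escape time 7
(row=2, col=3): c = 0.8000 + 0.0760i → escape time 3
(row=3, col=0): c = -0.6300 + -0.1160i → escape time 7
(row=3, col=1): c = -0.1533 + -0.1160i → escape time 7
(row=3, col=2): c = 0.3233 + -0.1160i → escape time 7
(row=3, col=3): c = 0.8000 + -0.1160i → escape time 3
(row=4, col=0): c = -0.6300 + -0.3080i → escape time 7
(row=4, col=1): c = -0.1533 + -0.3080i → escape time 7
(row=4, col=2): c = 0.3233 + -0.3080i → escape time 7
(row=4, col=3): c = 0.8000 + -0.3080i → escape time 3
(row=5, col=0): c = -0.6300 + -0.5000i → escape time 7
(row=5, col=1): c = -0.1533 + -0.5000i → escape time 7
(row=5, col=2): c = 0.3233 + -0.5000i → escape time 7
(row=5, col=3): c = 0.8000 + -0.5000i → escape time 3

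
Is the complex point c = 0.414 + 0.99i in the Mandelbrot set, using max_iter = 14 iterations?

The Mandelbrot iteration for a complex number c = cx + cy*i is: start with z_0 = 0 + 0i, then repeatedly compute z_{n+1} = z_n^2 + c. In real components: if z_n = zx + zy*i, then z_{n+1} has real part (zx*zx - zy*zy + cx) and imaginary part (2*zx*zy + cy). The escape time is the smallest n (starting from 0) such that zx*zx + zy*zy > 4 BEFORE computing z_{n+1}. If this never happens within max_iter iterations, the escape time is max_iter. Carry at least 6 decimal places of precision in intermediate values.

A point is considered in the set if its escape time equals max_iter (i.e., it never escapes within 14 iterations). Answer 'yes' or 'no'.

Answer: no

Derivation:
z_0 = 0 + 0i, c = 0.4140 + 0.9900i
Iter 1: z = 0.4140 + 0.9900i, |z|^2 = 1.1515
Iter 2: z = -0.3947 + 1.8097i, |z|^2 = 3.4309
Iter 3: z = -2.7053 + -0.4386i, |z|^2 = 7.5110
Escaped at iteration 3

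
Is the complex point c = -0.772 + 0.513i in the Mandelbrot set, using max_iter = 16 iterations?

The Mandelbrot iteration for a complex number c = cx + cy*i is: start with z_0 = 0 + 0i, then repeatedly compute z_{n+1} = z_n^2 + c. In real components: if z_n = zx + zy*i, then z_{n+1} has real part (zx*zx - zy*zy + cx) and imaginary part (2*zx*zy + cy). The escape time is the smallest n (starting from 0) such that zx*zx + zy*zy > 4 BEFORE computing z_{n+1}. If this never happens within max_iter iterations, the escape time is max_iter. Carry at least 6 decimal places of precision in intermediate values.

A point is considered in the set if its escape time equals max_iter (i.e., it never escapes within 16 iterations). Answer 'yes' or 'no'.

z_0 = 0 + 0i, c = -0.7720 + 0.5130i
Iter 1: z = -0.7720 + 0.5130i, |z|^2 = 0.8592
Iter 2: z = -0.4392 + -0.2791i, |z|^2 = 0.2708
Iter 3: z = -0.6570 + 0.7581i, |z|^2 = 1.0064
Iter 4: z = -0.9151 + -0.4832i, |z|^2 = 1.0709
Iter 5: z = -0.1680 + 1.3973i, |z|^2 = 1.9807
Iter 6: z = -2.6963 + 0.0434i, |z|^2 = 7.2718
Escaped at iteration 6

Answer: no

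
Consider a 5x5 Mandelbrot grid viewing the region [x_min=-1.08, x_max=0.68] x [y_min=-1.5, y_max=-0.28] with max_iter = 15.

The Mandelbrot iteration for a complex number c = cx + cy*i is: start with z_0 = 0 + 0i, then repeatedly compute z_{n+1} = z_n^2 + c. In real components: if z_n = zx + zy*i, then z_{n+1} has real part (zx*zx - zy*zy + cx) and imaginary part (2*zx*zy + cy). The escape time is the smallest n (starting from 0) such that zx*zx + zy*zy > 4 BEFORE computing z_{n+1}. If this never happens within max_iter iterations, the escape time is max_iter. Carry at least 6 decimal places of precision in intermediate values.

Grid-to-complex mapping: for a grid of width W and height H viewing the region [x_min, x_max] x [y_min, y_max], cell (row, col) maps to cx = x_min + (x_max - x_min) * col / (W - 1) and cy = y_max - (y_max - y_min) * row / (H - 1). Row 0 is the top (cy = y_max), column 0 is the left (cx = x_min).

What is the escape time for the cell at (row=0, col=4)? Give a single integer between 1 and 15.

Answer: 3

Derivation:
z_0 = 0 + 0i, c = 0.6800 + -0.2800i
Iter 1: z = 0.6800 + -0.2800i, |z|^2 = 0.5408
Iter 2: z = 1.0640 + -0.6608i, |z|^2 = 1.5688
Iter 3: z = 1.3754 + -1.6862i, |z|^2 = 4.7350
Escaped at iteration 3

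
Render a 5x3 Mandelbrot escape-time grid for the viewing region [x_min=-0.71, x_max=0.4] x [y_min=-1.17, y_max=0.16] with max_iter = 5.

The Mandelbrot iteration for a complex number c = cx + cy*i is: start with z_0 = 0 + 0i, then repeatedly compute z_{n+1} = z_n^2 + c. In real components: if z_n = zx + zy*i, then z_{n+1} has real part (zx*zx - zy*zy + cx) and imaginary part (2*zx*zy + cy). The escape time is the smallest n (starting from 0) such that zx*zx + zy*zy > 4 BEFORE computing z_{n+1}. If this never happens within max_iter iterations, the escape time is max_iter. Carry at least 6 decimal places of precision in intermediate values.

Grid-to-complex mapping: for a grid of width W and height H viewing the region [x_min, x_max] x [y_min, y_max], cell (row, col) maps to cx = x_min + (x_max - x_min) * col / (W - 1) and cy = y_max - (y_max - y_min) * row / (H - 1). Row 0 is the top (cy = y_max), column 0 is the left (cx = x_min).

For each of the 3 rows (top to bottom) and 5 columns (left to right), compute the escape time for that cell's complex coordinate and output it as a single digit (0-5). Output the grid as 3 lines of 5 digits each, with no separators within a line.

(row=0, col=0): c = -0.7100 + 0.1600i → escape time 5
(row=0, col=1): c = -0.4325 + 0.1600i → escape time 5
(row=0, col=2): c = -0.1550 + 0.1600i → escape time 5
(row=0, col=3): c = 0.1225 + 0.1600i → escape time 5
(row=0, col=4): c = 0.4000 + 0.1600i → escape time 5
(row=1, col=0): c = -0.7100 + -0.5050i → escape time 5
(row=1, col=1): c = -0.4325 + -0.5050i → escape time 5
(row=1, col=2): c = -0.1550 + -0.5050i → escape time 5
(row=1, col=3): c = 0.1225 + -0.5050i → escape time 5
(row=1, col=4): c = 0.4000 + -0.5050i → escape time 5
(row=2, col=0): c = -0.7100 + -1.1700i → escape time 3
(row=2, col=1): c = -0.4325 + -1.1700i → escape time 3
(row=2, col=2): c = -0.1550 + -1.1700i → escape time 4
(row=2, col=3): c = 0.1225 + -1.1700i → escape time 3
(row=2, col=4): c = 0.4000 + -1.1700i → escape time 2

Answer: 55555
55555
33432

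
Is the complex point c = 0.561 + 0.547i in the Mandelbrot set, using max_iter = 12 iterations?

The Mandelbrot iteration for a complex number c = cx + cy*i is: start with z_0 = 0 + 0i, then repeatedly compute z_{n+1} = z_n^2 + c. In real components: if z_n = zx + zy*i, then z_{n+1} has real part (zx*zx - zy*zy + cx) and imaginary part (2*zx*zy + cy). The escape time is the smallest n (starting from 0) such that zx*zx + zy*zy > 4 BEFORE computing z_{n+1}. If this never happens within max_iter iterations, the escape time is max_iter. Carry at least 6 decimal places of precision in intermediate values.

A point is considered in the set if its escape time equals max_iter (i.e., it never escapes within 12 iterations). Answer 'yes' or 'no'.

z_0 = 0 + 0i, c = 0.5610 + 0.5470i
Iter 1: z = 0.5610 + 0.5470i, |z|^2 = 0.6139
Iter 2: z = 0.5765 + 1.1607i, |z|^2 = 1.6797
Iter 3: z = -0.4539 + 1.8854i, |z|^2 = 3.7606
Iter 4: z = -2.7875 + -1.1647i, |z|^2 = 9.1266
Escaped at iteration 4

Answer: no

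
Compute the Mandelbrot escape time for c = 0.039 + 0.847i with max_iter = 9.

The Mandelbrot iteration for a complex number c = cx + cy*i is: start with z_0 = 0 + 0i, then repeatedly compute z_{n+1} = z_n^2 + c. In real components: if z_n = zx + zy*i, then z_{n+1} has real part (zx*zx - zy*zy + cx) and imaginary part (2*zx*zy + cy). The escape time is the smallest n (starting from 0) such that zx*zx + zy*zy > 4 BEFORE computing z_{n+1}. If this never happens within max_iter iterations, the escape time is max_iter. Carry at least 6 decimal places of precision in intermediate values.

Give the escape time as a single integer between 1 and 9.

Answer: 8

Derivation:
z_0 = 0 + 0i, c = 0.0390 + 0.8470i
Iter 1: z = 0.0390 + 0.8470i, |z|^2 = 0.7189
Iter 2: z = -0.6769 + 0.9131i, |z|^2 = 1.2919
Iter 3: z = -0.3365 + -0.3891i, |z|^2 = 0.2646
Iter 4: z = 0.0009 + 1.1089i, |z|^2 = 1.2296
Iter 5: z = -1.1906 + 0.8489i, |z|^2 = 2.1381
Iter 6: z = 0.7359 + -1.1743i, |z|^2 = 1.9206
Iter 7: z = -0.7986 + -0.8813i, |z|^2 = 1.4145
Iter 8: z = -0.1000 + 2.2546i, |z|^2 = 5.0933
Escaped at iteration 8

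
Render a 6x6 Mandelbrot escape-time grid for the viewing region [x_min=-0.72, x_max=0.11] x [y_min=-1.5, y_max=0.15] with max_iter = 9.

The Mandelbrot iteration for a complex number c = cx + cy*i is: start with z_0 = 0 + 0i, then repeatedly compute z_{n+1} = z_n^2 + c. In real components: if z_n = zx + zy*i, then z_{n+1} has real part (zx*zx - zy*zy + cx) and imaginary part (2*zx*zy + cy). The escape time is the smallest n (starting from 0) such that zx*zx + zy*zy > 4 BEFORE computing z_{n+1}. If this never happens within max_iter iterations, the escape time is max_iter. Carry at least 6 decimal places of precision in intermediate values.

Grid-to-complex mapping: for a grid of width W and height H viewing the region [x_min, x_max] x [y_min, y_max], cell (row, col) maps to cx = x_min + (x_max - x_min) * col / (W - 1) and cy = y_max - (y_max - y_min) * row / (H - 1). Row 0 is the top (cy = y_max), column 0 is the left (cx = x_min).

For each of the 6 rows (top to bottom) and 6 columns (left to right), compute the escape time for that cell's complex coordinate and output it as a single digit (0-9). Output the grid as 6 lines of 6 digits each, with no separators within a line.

Answer: 999999
999999
799999
446995
333443
222222

Derivation:
(row=0, col=0): c = -0.7200 + 0.1500i → escape time 9
(row=0, col=1): c = -0.5540 + 0.1500i → escape time 9
(row=0, col=2): c = -0.3880 + 0.1500i → escape time 9
(row=0, col=3): c = -0.2220 + 0.1500i → escape time 9
(row=0, col=4): c = -0.0560 + 0.1500i → escape time 9
(row=0, col=5): c = 0.1100 + 0.1500i → escape time 9
(row=1, col=0): c = -0.7200 + -0.1800i → escape time 9
(row=1, col=1): c = -0.5540 + -0.1800i → escape time 9
(row=1, col=2): c = -0.3880 + -0.1800i → escape time 9
(row=1, col=3): c = -0.2220 + -0.1800i → escape time 9
(row=1, col=4): c = -0.0560 + -0.1800i → escape time 9
(row=1, col=5): c = 0.1100 + -0.1800i → escape time 9
(row=2, col=0): c = -0.7200 + -0.5100i → escape time 7
(row=2, col=1): c = -0.5540 + -0.5100i → escape time 9
(row=2, col=2): c = -0.3880 + -0.5100i → escape time 9
(row=2, col=3): c = -0.2220 + -0.5100i → escape time 9
(row=2, col=4): c = -0.0560 + -0.5100i → escape time 9
(row=2, col=5): c = 0.1100 + -0.5100i → escape time 9
(row=3, col=0): c = -0.7200 + -0.8400i → escape time 4
(row=3, col=1): c = -0.5540 + -0.8400i → escape time 4
(row=3, col=2): c = -0.3880 + -0.8400i → escape time 6
(row=3, col=3): c = -0.2220 + -0.8400i → escape time 9
(row=3, col=4): c = -0.0560 + -0.8400i → escape time 9
(row=3, col=5): c = 0.1100 + -0.8400i → escape time 5
(row=4, col=0): c = -0.7200 + -1.1700i → escape time 3
(row=4, col=1): c = -0.5540 + -1.1700i → escape time 3
(row=4, col=2): c = -0.3880 + -1.1700i → escape time 3
(row=4, col=3): c = -0.2220 + -1.1700i → escape time 4
(row=4, col=4): c = -0.0560 + -1.1700i → escape time 4
(row=4, col=5): c = 0.1100 + -1.1700i → escape time 3
(row=5, col=0): c = -0.7200 + -1.5000i → escape time 2
(row=5, col=1): c = -0.5540 + -1.5000i → escape time 2
(row=5, col=2): c = -0.3880 + -1.5000i → escape time 2
(row=5, col=3): c = -0.2220 + -1.5000i → escape time 2
(row=5, col=4): c = -0.0560 + -1.5000i → escape time 2
(row=5, col=5): c = 0.1100 + -1.5000i → escape time 2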